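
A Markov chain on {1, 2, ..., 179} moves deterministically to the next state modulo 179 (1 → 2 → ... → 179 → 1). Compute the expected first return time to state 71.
E[T_71 | X_0 = 71] = 179

The chain cycles deterministically, so starting at state 71 it returns in exactly 179 steps. Equivalently, the stationary distribution is uniform π_j = 1/179 for every state j, so by Kac's formula E[T_71] = 1/π_71 = 179.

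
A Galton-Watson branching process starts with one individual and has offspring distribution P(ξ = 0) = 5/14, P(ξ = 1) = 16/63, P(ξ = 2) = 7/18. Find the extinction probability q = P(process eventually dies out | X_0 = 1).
q = 45/49

The pgf is f(s) = 5/14 + 16/63·s + 7/18·s². The extinction probability q is the smallest fixed point of f in [0, 1]. Setting s = f(s):
  7/18·s² + (16/63 − 1)·s + 5/14 = 0
  7/18·s² − (5/14 + 7/18)·s + 5/14 = 0
which factors as (s − 1)·(7/18·s − 5/14) = 0, giving roots s = 1 and s = (5/14)/(7/18) = 45/49.
Mean offspring μ = 16/63 + 2·7/18 = 65/63 > 1 (supercritical), so q < 1. The extinction probability is the smaller root: q = (5/14)/(7/18) = 45/49.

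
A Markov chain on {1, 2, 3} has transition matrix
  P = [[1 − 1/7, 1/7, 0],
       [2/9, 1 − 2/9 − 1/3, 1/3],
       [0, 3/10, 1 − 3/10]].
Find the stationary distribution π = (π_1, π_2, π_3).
π = (14/33, 3/11, 10/33)

This is a birth-death chain on three states, which satisfies detailed balance: π_1 · P_{12} = π_2 · P_{21} and π_2 · P_{23} = π_3 · P_{32}.
From π_1 · 1/7 = π_2 · 2/9: π_2/π_1 = (1/7)/(2/9) = 9/14.
From π_2 · 1/3 = π_3 · 3/10: π_3/π_2 = (1/3)/(3/10) = 10/9.
Take π_1 proportional to 1; then unnormalized π = (1, 9/14, 5/7). Normalize by dividing by the sum 33/14:
  π = (14/33, 3/11, 10/33).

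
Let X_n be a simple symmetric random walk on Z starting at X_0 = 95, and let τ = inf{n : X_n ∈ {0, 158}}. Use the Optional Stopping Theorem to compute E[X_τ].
E[X_τ] = 95

X_n is a martingale and τ is a bounded-mean stopping time (indeed τ is finite a.s. with bounded expectation since the walk is in a bounded region). By the OST, E[X_τ] = E[X_0] = 95. Equivalently: E[X_τ] = 158 · P(hit 158 first) + 0 · P(hit 0 first) = 158 · (95/158) = 95.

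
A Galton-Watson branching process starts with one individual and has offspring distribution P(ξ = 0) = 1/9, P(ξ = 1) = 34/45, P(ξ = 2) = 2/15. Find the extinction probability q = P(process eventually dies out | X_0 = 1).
q = 5/6

The pgf is f(s) = 1/9 + 34/45·s + 2/15·s². The extinction probability q is the smallest fixed point of f in [0, 1]. Setting s = f(s):
  2/15·s² + (34/45 − 1)·s + 1/9 = 0
  2/15·s² − (1/9 + 2/15)·s + 1/9 = 0
which factors as (s − 1)·(2/15·s − 1/9) = 0, giving roots s = 1 and s = (1/9)/(2/15) = 5/6.
Mean offspring μ = 34/45 + 2·2/15 = 46/45 > 1 (supercritical), so q < 1. The extinction probability is the smaller root: q = (1/9)/(2/15) = 5/6.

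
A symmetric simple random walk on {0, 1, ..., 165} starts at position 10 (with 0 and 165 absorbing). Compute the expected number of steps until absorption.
E[τ | X_0 = 10] = 1550

Let v_k = E[τ | X_0 = k]. Boundary: v_0 = v_165 = 0. Recurrence: v_k = 1 + (v_{k-1} + v_{k+1})/2 for 1 ≤ k ≤ 164. The particular solution to v_k − (v_{k-1} + v_{k+1})/2 = 1 is v_k = −k^2. Adding homogeneous solution A + B k and matching boundaries gives v_k = k (165 − k). Substituting k = 10: v_10 = 10 · 155 = 1550.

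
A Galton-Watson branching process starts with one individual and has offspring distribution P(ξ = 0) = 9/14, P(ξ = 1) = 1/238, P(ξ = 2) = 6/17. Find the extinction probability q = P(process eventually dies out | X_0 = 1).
q = 1

Mean offspring μ = 0·9/14 + 1·1/238 + 2·6/17 = 169/238 ≤ 1. For μ ≤ 1 with offspring not concentrated at 1, the Galton-Watson process goes extinct almost surely, so q = 1.
(Algebraic check: The pgf is f(s) = 9/14 + 1/238·s + 6/17·s². The extinction probability q is the smallest fixed point of f in [0, 1]. Setting s = f(s):
  6/17·s² + (1/238 − 1)·s + 9/14 = 0
  6/17·s² − (9/14 + 6/17)·s + 9/14 = 0
which factors as (s − 1)·(6/17·s − 9/14) = 0, giving roots s = 1 and s = (9/14)/(6/17) = 51/28. Since 51/28 ≥ 1, the smallest root in [0, 1] is s = 1.)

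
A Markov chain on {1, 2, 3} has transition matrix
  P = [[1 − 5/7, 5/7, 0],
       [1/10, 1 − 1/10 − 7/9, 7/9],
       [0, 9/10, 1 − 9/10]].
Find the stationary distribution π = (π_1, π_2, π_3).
π = (567/8117, 4050/8117, 3500/8117)

This is a birth-death chain on three states, which satisfies detailed balance: π_1 · P_{12} = π_2 · P_{21} and π_2 · P_{23} = π_3 · P_{32}.
From π_1 · 5/7 = π_2 · 1/10: π_2/π_1 = (5/7)/(1/10) = 50/7.
From π_2 · 7/9 = π_3 · 9/10: π_3/π_2 = (7/9)/(9/10) = 70/81.
Take π_1 proportional to 1; then unnormalized π = (1, 50/7, 500/81). Normalize by dividing by the sum 8117/567:
  π = (567/8117, 4050/8117, 3500/8117).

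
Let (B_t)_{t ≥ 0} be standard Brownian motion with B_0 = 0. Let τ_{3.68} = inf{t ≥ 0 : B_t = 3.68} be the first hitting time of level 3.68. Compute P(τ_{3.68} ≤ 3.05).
P(τ_{3.68} ≤ 3.05) = 2(1 − Φ(3.68/√3.05)) = 2(1 − Φ(2.1072)) ≈ 0.0351

By the reflection principle for standard BM, P(τ_b ≤ t) = 2 · P(B_t ≥ b). Since B_t ~ N(0, t), P(B_t ≥ 3.68) = 1 − Φ(3.68/√t) = 1 − Φ(3.68/√3.05) = 1 − Φ(2.1072) ≈ 0.01755. Doubling: P(τ_{3.68} ≤ 3.05) ≈ 2 · 0.01755 = 0.03510 ≈ 0.0351.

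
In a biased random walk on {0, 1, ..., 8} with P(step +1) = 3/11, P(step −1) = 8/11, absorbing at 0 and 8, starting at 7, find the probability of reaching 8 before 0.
P(hit 8 before 0) = (1 − (8/3)^7) / (1 − (8/3)^8) = 1256979/3354131

Let u_k denote P(reach 8 before 0 | start at k). Boundary: u_0 = 0, u_8 = 1. Recurrence: u_k = 3/11·u_{k+1} + 8/11·u_{k-1} for 1 ≤ k ≤ 7. Try u_k = A + B·r^k with r = q/p = (8/11)/(3/11) = 8/3. Substitution satisfies the recurrence; boundary conditions give:
  u_k = (1 − r^k) / (1 − r^N) = (1 − (8/3)^7) / (1 − (8/3)^8) = 1256979/3354131.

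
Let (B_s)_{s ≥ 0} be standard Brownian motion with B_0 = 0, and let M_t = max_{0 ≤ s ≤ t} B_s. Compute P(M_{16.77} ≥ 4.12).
P(M_{16.77} ≥ 4.12) = 2·P(B_{16.77} ≥ 4.12) = 2(1 − Φ(4.12/√16.77)) ≈ 0.3144

By the reflection principle for Brownian motion, P(M_t ≥ a) = 2 · P(B_t ≥ a) for a ≥ 0. Since B_t ~ N(0, t), P(B_t ≥ 4.12) = 1 − Φ(4.12/√t) = 1 − Φ(4.12/√16.77) = 1 − Φ(1.0061). So
  P(M_{16.77} ≥ 4.12) = 2(1 − Φ(1.0061)) ≈ 0.3144.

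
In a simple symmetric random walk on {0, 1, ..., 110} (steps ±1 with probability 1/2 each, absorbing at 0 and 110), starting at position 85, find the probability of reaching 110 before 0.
P(hit 110 before 0) = 85/110 = 17/22

Let u_k = P(hit 110 before 0 | start at k). Then u_0 = 0, u_110 = 1, and u_k = u_{k-1}/2 + u_{k+1}/2 for 1 ≤ k ≤ 109. This harmonic recurrence is solved by u_k = k/110, giving u_85 = 85/110 = 17/22.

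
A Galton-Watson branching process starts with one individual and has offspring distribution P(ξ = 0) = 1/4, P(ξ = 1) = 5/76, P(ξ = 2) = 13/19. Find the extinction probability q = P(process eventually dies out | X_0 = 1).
q = 19/52

The pgf is f(s) = 1/4 + 5/76·s + 13/19·s². The extinction probability q is the smallest fixed point of f in [0, 1]. Setting s = f(s):
  13/19·s² + (5/76 − 1)·s + 1/4 = 0
  13/19·s² − (1/4 + 13/19)·s + 1/4 = 0
which factors as (s − 1)·(13/19·s − 1/4) = 0, giving roots s = 1 and s = (1/4)/(13/19) = 19/52.
Mean offspring μ = 5/76 + 2·13/19 = 109/76 > 1 (supercritical), so q < 1. The extinction probability is the smaller root: q = (1/4)/(13/19) = 19/52.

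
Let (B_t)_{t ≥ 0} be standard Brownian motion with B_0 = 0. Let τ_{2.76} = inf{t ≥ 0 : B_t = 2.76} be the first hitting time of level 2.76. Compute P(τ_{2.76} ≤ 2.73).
P(τ_{2.76} ≤ 2.73) = 2(1 − Φ(2.76/√2.73)) = 2(1 − Φ(1.6704)) ≈ 0.0948

By the reflection principle for standard BM, P(τ_b ≤ t) = 2 · P(B_t ≥ b). Since B_t ~ N(0, t), P(B_t ≥ 2.76) = 1 − Φ(2.76/√t) = 1 − Φ(2.76/√2.73) = 1 − Φ(1.6704) ≈ 0.04742. Doubling: P(τ_{2.76} ≤ 2.73) ≈ 2 · 0.04742 = 0.09484 ≈ 0.0948.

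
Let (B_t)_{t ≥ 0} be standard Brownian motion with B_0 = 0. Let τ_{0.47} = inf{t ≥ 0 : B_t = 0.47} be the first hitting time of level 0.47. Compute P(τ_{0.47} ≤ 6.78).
P(τ_{0.47} ≤ 6.78) = 2(1 − Φ(0.47/√6.78)) = 2(1 − Φ(0.1805)) ≈ 0.8568

By the reflection principle for standard BM, P(τ_b ≤ t) = 2 · P(B_t ≥ b). Since B_t ~ N(0, t), P(B_t ≥ 0.47) = 1 − Φ(0.47/√t) = 1 − Φ(0.47/√6.78) = 1 − Φ(0.1805) ≈ 0.42838. Doubling: P(τ_{0.47} ≤ 6.78) ≈ 2 · 0.42838 = 0.85676 ≈ 0.8568.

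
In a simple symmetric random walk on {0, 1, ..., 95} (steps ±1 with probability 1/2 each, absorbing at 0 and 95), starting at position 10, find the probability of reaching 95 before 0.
P(hit 95 before 0) = 10/95 = 2/19

Let u_k = P(hit 95 before 0 | start at k). Then u_0 = 0, u_95 = 1, and u_k = u_{k-1}/2 + u_{k+1}/2 for 1 ≤ k ≤ 94. This harmonic recurrence is solved by u_k = k/95, giving u_10 = 10/95 = 2/19.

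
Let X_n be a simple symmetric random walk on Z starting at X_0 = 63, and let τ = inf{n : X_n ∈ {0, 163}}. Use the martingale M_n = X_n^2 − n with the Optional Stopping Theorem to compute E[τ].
E[τ] = 6300

M_n = X_n^2 − n is a martingale (since E[X_{n+1}^2 | F_n] = X_n^2 + 1). By OST (τ has finite mean in a bounded region), E[M_τ] = E[M_0] = X_0^2 − 0 = 63^2 = 3969. Also E[M_τ] = E[X_τ^2] − E[τ]. The walk exits at 0 or 163, with P(hit 163 first) = 63/163, so E[X_τ^2] = 163^2 · 63/163 + 0 = 10269. Thus E[τ] = E[X_τ^2] − E[M_τ] = 10269 − 3969 = 6300 = 63(163 − 63) = 6300.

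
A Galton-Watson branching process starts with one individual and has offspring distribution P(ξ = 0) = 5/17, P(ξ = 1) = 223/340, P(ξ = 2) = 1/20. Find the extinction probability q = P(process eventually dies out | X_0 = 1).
q = 1

Mean offspring μ = 0·5/17 + 1·223/340 + 2·1/20 = 257/340 ≤ 1. For μ ≤ 1 with offspring not concentrated at 1, the Galton-Watson process goes extinct almost surely, so q = 1.
(Algebraic check: The pgf is f(s) = 5/17 + 223/340·s + 1/20·s². The extinction probability q is the smallest fixed point of f in [0, 1]. Setting s = f(s):
  1/20·s² + (223/340 − 1)·s + 5/17 = 0
  1/20·s² − (5/17 + 1/20)·s + 5/17 = 0
which factors as (s − 1)·(1/20·s − 5/17) = 0, giving roots s = 1 and s = (5/17)/(1/20) = 100/17. Since 100/17 ≥ 1, the smallest root in [0, 1] is s = 1.)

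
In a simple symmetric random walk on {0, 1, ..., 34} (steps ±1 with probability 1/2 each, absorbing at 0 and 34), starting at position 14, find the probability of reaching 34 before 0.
P(hit 34 before 0) = 14/34 = 7/17

Let u_k = P(hit 34 before 0 | start at k). Then u_0 = 0, u_34 = 1, and u_k = u_{k-1}/2 + u_{k+1}/2 for 1 ≤ k ≤ 33. This harmonic recurrence is solved by u_k = k/34, giving u_14 = 14/34 = 7/17.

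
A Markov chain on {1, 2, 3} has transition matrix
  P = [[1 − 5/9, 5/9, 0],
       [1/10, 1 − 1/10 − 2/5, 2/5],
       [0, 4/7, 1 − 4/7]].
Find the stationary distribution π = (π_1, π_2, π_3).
π = (9/94, 25/47, 35/94)

This is a birth-death chain on three states, which satisfies detailed balance: π_1 · P_{12} = π_2 · P_{21} and π_2 · P_{23} = π_3 · P_{32}.
From π_1 · 5/9 = π_2 · 1/10: π_2/π_1 = (5/9)/(1/10) = 50/9.
From π_2 · 2/5 = π_3 · 4/7: π_3/π_2 = (2/5)/(4/7) = 7/10.
Take π_1 proportional to 1; then unnormalized π = (1, 50/9, 35/9). Normalize by dividing by the sum 94/9:
  π = (9/94, 25/47, 35/94).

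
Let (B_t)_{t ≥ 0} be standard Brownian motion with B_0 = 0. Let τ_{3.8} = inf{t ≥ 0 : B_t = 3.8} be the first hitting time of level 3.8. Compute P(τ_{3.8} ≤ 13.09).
P(τ_{3.8} ≤ 13.09) = 2(1 − Φ(3.8/√13.09)) = 2(1 − Φ(1.0503)) ≈ 0.2936

By the reflection principle for standard BM, P(τ_b ≤ t) = 2 · P(B_t ≥ b). Since B_t ~ N(0, t), P(B_t ≥ 3.8) = 1 − Φ(3.8/√t) = 1 − Φ(3.8/√13.09) = 1 − Φ(1.0503) ≈ 0.14679. Doubling: P(τ_{3.8} ≤ 13.09) ≈ 2 · 0.14679 = 0.29358 ≈ 0.2936.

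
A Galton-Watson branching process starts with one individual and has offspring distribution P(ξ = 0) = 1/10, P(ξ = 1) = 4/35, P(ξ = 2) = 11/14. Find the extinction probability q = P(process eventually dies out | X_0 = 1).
q = 7/55

The pgf is f(s) = 1/10 + 4/35·s + 11/14·s². The extinction probability q is the smallest fixed point of f in [0, 1]. Setting s = f(s):
  11/14·s² + (4/35 − 1)·s + 1/10 = 0
  11/14·s² − (1/10 + 11/14)·s + 1/10 = 0
which factors as (s − 1)·(11/14·s − 1/10) = 0, giving roots s = 1 and s = (1/10)/(11/14) = 7/55.
Mean offspring μ = 4/35 + 2·11/14 = 59/35 > 1 (supercritical), so q < 1. The extinction probability is the smaller root: q = (1/10)/(11/14) = 7/55.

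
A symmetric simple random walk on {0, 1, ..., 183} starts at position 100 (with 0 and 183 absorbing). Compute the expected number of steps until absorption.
E[τ | X_0 = 100] = 8300

Let v_k = E[τ | X_0 = k]. Boundary: v_0 = v_183 = 0. Recurrence: v_k = 1 + (v_{k-1} + v_{k+1})/2 for 1 ≤ k ≤ 182. The particular solution to v_k − (v_{k-1} + v_{k+1})/2 = 1 is v_k = −k^2. Adding homogeneous solution A + B k and matching boundaries gives v_k = k (183 − k). Substituting k = 100: v_100 = 100 · 83 = 8300.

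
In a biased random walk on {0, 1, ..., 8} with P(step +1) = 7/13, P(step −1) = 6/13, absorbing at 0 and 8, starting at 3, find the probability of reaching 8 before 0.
P(hit 8 before 0) = (1 − (6/7)^3) / (1 − (6/7)^8) = 2134489/4085185

Let u_k denote P(reach 8 before 0 | start at k). Boundary: u_0 = 0, u_8 = 1. Recurrence: u_k = 7/13·u_{k+1} + 6/13·u_{k-1} for 1 ≤ k ≤ 7. Try u_k = A + B·r^k with r = q/p = (6/13)/(7/13) = 6/7. Substitution satisfies the recurrence; boundary conditions give:
  u_k = (1 − r^k) / (1 − r^N) = (1 − (6/7)^3) / (1 − (6/7)^8) = 2134489/4085185.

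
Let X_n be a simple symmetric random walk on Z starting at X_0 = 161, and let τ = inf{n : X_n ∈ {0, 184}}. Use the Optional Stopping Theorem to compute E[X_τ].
E[X_τ] = 161

X_n is a martingale and τ is a bounded-mean stopping time (indeed τ is finite a.s. with bounded expectation since the walk is in a bounded region). By the OST, E[X_τ] = E[X_0] = 161. Equivalently: E[X_τ] = 184 · P(hit 184 first) + 0 · P(hit 0 first) = 184 · (161/184) = 161.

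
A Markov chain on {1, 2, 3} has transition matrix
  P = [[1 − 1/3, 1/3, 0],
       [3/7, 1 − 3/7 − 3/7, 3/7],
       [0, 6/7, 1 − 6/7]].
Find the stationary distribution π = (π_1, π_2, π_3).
π = (6/13, 14/39, 7/39)

This is a birth-death chain on three states, which satisfies detailed balance: π_1 · P_{12} = π_2 · P_{21} and π_2 · P_{23} = π_3 · P_{32}.
From π_1 · 1/3 = π_2 · 3/7: π_2/π_1 = (1/3)/(3/7) = 7/9.
From π_2 · 3/7 = π_3 · 6/7: π_3/π_2 = (3/7)/(6/7) = 1/2.
Take π_1 proportional to 1; then unnormalized π = (1, 7/9, 7/18). Normalize by dividing by the sum 13/6:
  π = (6/13, 14/39, 7/39).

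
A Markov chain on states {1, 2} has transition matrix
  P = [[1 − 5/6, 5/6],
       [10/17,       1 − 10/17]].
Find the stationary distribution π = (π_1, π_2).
π_1 = 12/29, π_2 = 17/29

Solve πP = π with π_1 + π_2 = 1. From πP = π: π_1 · (1 − 5/6) + π_2 · 10/17 = π_1 ⇒ π_2 · 10/17 = π_1 · 5/6 ⇒ π_2/π_1 = (5/6)/(10/17) = 17/12. Together with π_1 + π_2 = 1:
  π_1 = (10/17)/(5/6 + 10/17) = (10/17)/(145/102) = 12/29,
  π_2 = (5/6)/(5/6 + 10/17) = (5/6)/(145/102) = 17/29.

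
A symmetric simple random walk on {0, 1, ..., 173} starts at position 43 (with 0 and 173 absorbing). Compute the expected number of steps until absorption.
E[τ | X_0 = 43] = 5590

Let v_k = E[τ | X_0 = k]. Boundary: v_0 = v_173 = 0. Recurrence: v_k = 1 + (v_{k-1} + v_{k+1})/2 for 1 ≤ k ≤ 172. The particular solution to v_k − (v_{k-1} + v_{k+1})/2 = 1 is v_k = −k^2. Adding homogeneous solution A + B k and matching boundaries gives v_k = k (173 − k). Substituting k = 43: v_43 = 43 · 130 = 5590.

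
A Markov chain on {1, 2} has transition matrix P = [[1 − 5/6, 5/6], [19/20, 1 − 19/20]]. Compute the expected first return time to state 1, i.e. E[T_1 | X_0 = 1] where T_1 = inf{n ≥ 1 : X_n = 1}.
E[T_1 | X_0 = 1] = 1/π_1 = 107/57

For an irreducible recurrent Markov chain with stationary distribution π, E[T_i | X_0 = i] = 1/π_i (Kac's formula). Here π_1 = (19/20)/(5/6 + 19/20) = (19/20)/(107/60) = 57/107, so E[T_1 | X_0 = 1] = 1/π_1 = (5/6 + 19/20)/(19/20) = (107/60)/(19/20) = 107/57.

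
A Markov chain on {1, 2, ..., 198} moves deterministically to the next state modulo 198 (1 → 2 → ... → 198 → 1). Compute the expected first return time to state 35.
E[T_35 | X_0 = 35] = 198

The chain cycles deterministically, so starting at state 35 it returns in exactly 198 steps. Equivalently, the stationary distribution is uniform π_j = 1/198 for every state j, so by Kac's formula E[T_35] = 1/π_35 = 198.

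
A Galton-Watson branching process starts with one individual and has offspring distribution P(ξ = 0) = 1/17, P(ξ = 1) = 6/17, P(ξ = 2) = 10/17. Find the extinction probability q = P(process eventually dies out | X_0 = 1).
q = 1/10

The pgf is f(s) = 1/17 + 6/17·s + 10/17·s². The extinction probability q is the smallest fixed point of f in [0, 1]. Setting s = f(s):
  10/17·s² + (6/17 − 1)·s + 1/17 = 0
  10/17·s² − (1/17 + 10/17)·s + 1/17 = 0
which factors as (s − 1)·(10/17·s − 1/17) = 0, giving roots s = 1 and s = (1/17)/(10/17) = 1/10.
Mean offspring μ = 6/17 + 2·10/17 = 26/17 > 1 (supercritical), so q < 1. The extinction probability is the smaller root: q = (1/17)/(10/17) = 1/10.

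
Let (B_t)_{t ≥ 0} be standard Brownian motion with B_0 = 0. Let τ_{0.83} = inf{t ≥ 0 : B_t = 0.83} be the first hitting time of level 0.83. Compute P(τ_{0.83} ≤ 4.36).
P(τ_{0.83} ≤ 4.36) = 2(1 − Φ(0.83/√4.36)) = 2(1 − Φ(0.3975)) ≈ 0.6910

By the reflection principle for standard BM, P(τ_b ≤ t) = 2 · P(B_t ≥ b). Since B_t ~ N(0, t), P(B_t ≥ 0.83) = 1 − Φ(0.83/√t) = 1 − Φ(0.83/√4.36) = 1 − Φ(0.3975) ≈ 0.34550. Doubling: P(τ_{0.83} ≤ 4.36) ≈ 2 · 0.34550 = 0.69100 ≈ 0.6910.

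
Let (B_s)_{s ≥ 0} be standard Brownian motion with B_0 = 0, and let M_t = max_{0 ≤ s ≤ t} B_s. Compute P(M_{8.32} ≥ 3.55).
P(M_{8.32} ≥ 3.55) = 2·P(B_{8.32} ≥ 3.55) = 2(1 − Φ(3.55/√8.32)) ≈ 0.2184

By the reflection principle for Brownian motion, P(M_t ≥ a) = 2 · P(B_t ≥ a) for a ≥ 0. Since B_t ~ N(0, t), P(B_t ≥ 3.55) = 1 − Φ(3.55/√t) = 1 − Φ(3.55/√8.32) = 1 − Φ(1.2307). So
  P(M_{8.32} ≥ 3.55) = 2(1 − Φ(1.2307)) ≈ 0.2184.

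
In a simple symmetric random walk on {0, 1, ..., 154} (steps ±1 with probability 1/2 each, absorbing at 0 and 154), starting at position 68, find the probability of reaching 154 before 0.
P(hit 154 before 0) = 68/154 = 34/77

Let u_k = P(hit 154 before 0 | start at k). Then u_0 = 0, u_154 = 1, and u_k = u_{k-1}/2 + u_{k+1}/2 for 1 ≤ k ≤ 153. This harmonic recurrence is solved by u_k = k/154, giving u_68 = 68/154 = 34/77.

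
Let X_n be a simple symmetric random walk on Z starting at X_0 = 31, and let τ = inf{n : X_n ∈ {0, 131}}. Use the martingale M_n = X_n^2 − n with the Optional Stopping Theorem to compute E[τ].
E[τ] = 3100

M_n = X_n^2 − n is a martingale (since E[X_{n+1}^2 | F_n] = X_n^2 + 1). By OST (τ has finite mean in a bounded region), E[M_τ] = E[M_0] = X_0^2 − 0 = 31^2 = 961. Also E[M_τ] = E[X_τ^2] − E[τ]. The walk exits at 0 or 131, with P(hit 131 first) = 31/131, so E[X_τ^2] = 131^2 · 31/131 + 0 = 4061. Thus E[τ] = E[X_τ^2] − E[M_τ] = 4061 − 961 = 3100 = 31(131 − 31) = 3100.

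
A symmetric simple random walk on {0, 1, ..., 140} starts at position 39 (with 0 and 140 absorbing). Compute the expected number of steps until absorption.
E[τ | X_0 = 39] = 3939

Let v_k = E[τ | X_0 = k]. Boundary: v_0 = v_140 = 0. Recurrence: v_k = 1 + (v_{k-1} + v_{k+1})/2 for 1 ≤ k ≤ 139. The particular solution to v_k − (v_{k-1} + v_{k+1})/2 = 1 is v_k = −k^2. Adding homogeneous solution A + B k and matching boundaries gives v_k = k (140 − k). Substituting k = 39: v_39 = 39 · 101 = 3939.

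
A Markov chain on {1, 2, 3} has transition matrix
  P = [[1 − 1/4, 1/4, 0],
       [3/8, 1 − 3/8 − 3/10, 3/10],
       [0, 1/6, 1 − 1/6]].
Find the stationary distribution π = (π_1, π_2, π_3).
π = (15/43, 10/43, 18/43)

This is a birth-death chain on three states, which satisfies detailed balance: π_1 · P_{12} = π_2 · P_{21} and π_2 · P_{23} = π_3 · P_{32}.
From π_1 · 1/4 = π_2 · 3/8: π_2/π_1 = (1/4)/(3/8) = 2/3.
From π_2 · 3/10 = π_3 · 1/6: π_3/π_2 = (3/10)/(1/6) = 9/5.
Take π_1 proportional to 1; then unnormalized π = (1, 2/3, 6/5). Normalize by dividing by the sum 43/15:
  π = (15/43, 10/43, 18/43).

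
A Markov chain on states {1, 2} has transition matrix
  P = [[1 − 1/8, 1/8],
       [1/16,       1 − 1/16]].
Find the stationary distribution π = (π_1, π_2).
π_1 = 1/3, π_2 = 2/3

Solve πP = π with π_1 + π_2 = 1. From πP = π: π_1 · (1 − 1/8) + π_2 · 1/16 = π_1 ⇒ π_2 · 1/16 = π_1 · 1/8 ⇒ π_2/π_1 = (1/8)/(1/16) = 2. Together with π_1 + π_2 = 1:
  π_1 = (1/16)/(1/8 + 1/16) = (1/16)/(3/16) = 1/3,
  π_2 = (1/8)/(1/8 + 1/16) = (1/8)/(3/16) = 2/3.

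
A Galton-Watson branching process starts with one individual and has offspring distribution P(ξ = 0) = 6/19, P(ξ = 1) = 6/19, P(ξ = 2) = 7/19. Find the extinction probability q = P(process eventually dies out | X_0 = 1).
q = 6/7

The pgf is f(s) = 6/19 + 6/19·s + 7/19·s². The extinction probability q is the smallest fixed point of f in [0, 1]. Setting s = f(s):
  7/19·s² + (6/19 − 1)·s + 6/19 = 0
  7/19·s² − (6/19 + 7/19)·s + 6/19 = 0
which factors as (s − 1)·(7/19·s − 6/19) = 0, giving roots s = 1 and s = (6/19)/(7/19) = 6/7.
Mean offspring μ = 6/19 + 2·7/19 = 20/19 > 1 (supercritical), so q < 1. The extinction probability is the smaller root: q = (6/19)/(7/19) = 6/7.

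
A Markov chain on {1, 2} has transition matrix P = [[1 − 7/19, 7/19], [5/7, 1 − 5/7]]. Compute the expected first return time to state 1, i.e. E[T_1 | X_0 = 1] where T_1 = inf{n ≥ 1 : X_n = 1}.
E[T_1 | X_0 = 1] = 1/π_1 = 144/95

For an irreducible recurrent Markov chain with stationary distribution π, E[T_i | X_0 = i] = 1/π_i (Kac's formula). Here π_1 = (5/7)/(7/19 + 5/7) = (5/7)/(144/133) = 95/144, so E[T_1 | X_0 = 1] = 1/π_1 = (7/19 + 5/7)/(5/7) = (144/133)/(5/7) = 144/95.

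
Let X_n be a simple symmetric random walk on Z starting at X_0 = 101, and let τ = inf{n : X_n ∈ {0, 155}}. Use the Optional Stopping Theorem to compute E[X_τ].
E[X_τ] = 101

X_n is a martingale and τ is a bounded-mean stopping time (indeed τ is finite a.s. with bounded expectation since the walk is in a bounded region). By the OST, E[X_τ] = E[X_0] = 101. Equivalently: E[X_τ] = 155 · P(hit 155 first) + 0 · P(hit 0 first) = 155 · (101/155) = 101.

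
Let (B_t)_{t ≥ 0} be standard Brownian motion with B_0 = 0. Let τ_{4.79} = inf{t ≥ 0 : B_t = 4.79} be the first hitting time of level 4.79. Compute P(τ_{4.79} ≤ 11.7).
P(τ_{4.79} ≤ 11.7) = 2(1 − Φ(4.79/√11.7)) = 2(1 − Φ(1.4004)) ≈ 0.1614

By the reflection principle for standard BM, P(τ_b ≤ t) = 2 · P(B_t ≥ b). Since B_t ~ N(0, t), P(B_t ≥ 4.79) = 1 − Φ(4.79/√t) = 1 − Φ(4.79/√11.7) = 1 − Φ(1.4004) ≈ 0.08070. Doubling: P(τ_{4.79} ≤ 11.7) ≈ 2 · 0.08070 = 0.16140 ≈ 0.1614.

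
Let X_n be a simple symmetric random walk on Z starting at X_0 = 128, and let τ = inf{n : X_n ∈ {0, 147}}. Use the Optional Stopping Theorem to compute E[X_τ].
E[X_τ] = 128

X_n is a martingale and τ is a bounded-mean stopping time (indeed τ is finite a.s. with bounded expectation since the walk is in a bounded region). By the OST, E[X_τ] = E[X_0] = 128. Equivalently: E[X_τ] = 147 · P(hit 147 first) + 0 · P(hit 0 first) = 147 · (128/147) = 128.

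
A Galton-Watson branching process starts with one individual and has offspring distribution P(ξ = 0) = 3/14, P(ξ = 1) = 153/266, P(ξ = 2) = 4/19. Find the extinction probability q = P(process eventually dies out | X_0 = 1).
q = 1

Mean offspring μ = 0·3/14 + 1·153/266 + 2·4/19 = 265/266 ≤ 1. For μ ≤ 1 with offspring not concentrated at 1, the Galton-Watson process goes extinct almost surely, so q = 1.
(Algebraic check: The pgf is f(s) = 3/14 + 153/266·s + 4/19·s². The extinction probability q is the smallest fixed point of f in [0, 1]. Setting s = f(s):
  4/19·s² + (153/266 − 1)·s + 3/14 = 0
  4/19·s² − (3/14 + 4/19)·s + 3/14 = 0
which factors as (s − 1)·(4/19·s − 3/14) = 0, giving roots s = 1 and s = (3/14)/(4/19) = 57/56. Since 57/56 ≥ 1, the smallest root in [0, 1] is s = 1.)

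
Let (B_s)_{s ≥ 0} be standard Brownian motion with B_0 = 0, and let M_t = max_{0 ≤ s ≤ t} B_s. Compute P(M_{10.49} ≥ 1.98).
P(M_{10.49} ≥ 1.98) = 2·P(B_{10.49} ≥ 1.98) = 2(1 − Φ(1.98/√10.49)) ≈ 0.5410

By the reflection principle for Brownian motion, P(M_t ≥ a) = 2 · P(B_t ≥ a) for a ≥ 0. Since B_t ~ N(0, t), P(B_t ≥ 1.98) = 1 − Φ(1.98/√t) = 1 − Φ(1.98/√10.49) = 1 − Φ(0.6113). So
  P(M_{10.49} ≥ 1.98) = 2(1 − Φ(0.6113)) ≈ 0.5410.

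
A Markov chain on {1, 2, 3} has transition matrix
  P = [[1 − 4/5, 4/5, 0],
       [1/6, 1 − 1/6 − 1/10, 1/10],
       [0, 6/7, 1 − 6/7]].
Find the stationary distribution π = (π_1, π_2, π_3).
π = (25/159, 40/53, 14/159)

This is a birth-death chain on three states, which satisfies detailed balance: π_1 · P_{12} = π_2 · P_{21} and π_2 · P_{23} = π_3 · P_{32}.
From π_1 · 4/5 = π_2 · 1/6: π_2/π_1 = (4/5)/(1/6) = 24/5.
From π_2 · 1/10 = π_3 · 6/7: π_3/π_2 = (1/10)/(6/7) = 7/60.
Take π_1 proportional to 1; then unnormalized π = (1, 24/5, 14/25). Normalize by dividing by the sum 159/25:
  π = (25/159, 40/53, 14/159).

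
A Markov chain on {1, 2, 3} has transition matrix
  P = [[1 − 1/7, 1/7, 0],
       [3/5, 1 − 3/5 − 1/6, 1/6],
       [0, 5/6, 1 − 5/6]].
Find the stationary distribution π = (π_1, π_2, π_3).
π = (7/9, 5/27, 1/27)

This is a birth-death chain on three states, which satisfies detailed balance: π_1 · P_{12} = π_2 · P_{21} and π_2 · P_{23} = π_3 · P_{32}.
From π_1 · 1/7 = π_2 · 3/5: π_2/π_1 = (1/7)/(3/5) = 5/21.
From π_2 · 1/6 = π_3 · 5/6: π_3/π_2 = (1/6)/(5/6) = 1/5.
Take π_1 proportional to 1; then unnormalized π = (1, 5/21, 1/21). Normalize by dividing by the sum 9/7:
  π = (7/9, 5/27, 1/27).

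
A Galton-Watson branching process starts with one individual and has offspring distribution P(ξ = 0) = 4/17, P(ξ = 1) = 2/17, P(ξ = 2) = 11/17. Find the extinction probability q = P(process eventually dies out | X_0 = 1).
q = 4/11

The pgf is f(s) = 4/17 + 2/17·s + 11/17·s². The extinction probability q is the smallest fixed point of f in [0, 1]. Setting s = f(s):
  11/17·s² + (2/17 − 1)·s + 4/17 = 0
  11/17·s² − (4/17 + 11/17)·s + 4/17 = 0
which factors as (s − 1)·(11/17·s − 4/17) = 0, giving roots s = 1 and s = (4/17)/(11/17) = 4/11.
Mean offspring μ = 2/17 + 2·11/17 = 24/17 > 1 (supercritical), so q < 1. The extinction probability is the smaller root: q = (4/17)/(11/17) = 4/11.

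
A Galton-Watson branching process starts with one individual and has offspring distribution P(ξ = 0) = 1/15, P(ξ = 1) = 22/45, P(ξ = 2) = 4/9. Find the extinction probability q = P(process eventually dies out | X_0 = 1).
q = 3/20

The pgf is f(s) = 1/15 + 22/45·s + 4/9·s². The extinction probability q is the smallest fixed point of f in [0, 1]. Setting s = f(s):
  4/9·s² + (22/45 − 1)·s + 1/15 = 0
  4/9·s² − (1/15 + 4/9)·s + 1/15 = 0
which factors as (s − 1)·(4/9·s − 1/15) = 0, giving roots s = 1 and s = (1/15)/(4/9) = 3/20.
Mean offspring μ = 22/45 + 2·4/9 = 62/45 > 1 (supercritical), so q < 1. The extinction probability is the smaller root: q = (1/15)/(4/9) = 3/20.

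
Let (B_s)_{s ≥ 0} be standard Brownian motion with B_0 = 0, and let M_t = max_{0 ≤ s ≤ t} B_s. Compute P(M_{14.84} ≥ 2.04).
P(M_{14.84} ≥ 2.04) = 2·P(B_{14.84} ≥ 2.04) = 2(1 − Φ(2.04/√14.84)) ≈ 0.5964

By the reflection principle for Brownian motion, P(M_t ≥ a) = 2 · P(B_t ≥ a) for a ≥ 0. Since B_t ~ N(0, t), P(B_t ≥ 2.04) = 1 − Φ(2.04/√t) = 1 − Φ(2.04/√14.84) = 1 − Φ(0.5296). So
  P(M_{14.84} ≥ 2.04) = 2(1 − Φ(0.5296)) ≈ 0.5964.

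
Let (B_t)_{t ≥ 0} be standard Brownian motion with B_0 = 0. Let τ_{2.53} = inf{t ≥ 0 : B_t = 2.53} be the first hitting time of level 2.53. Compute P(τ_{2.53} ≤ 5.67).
P(τ_{2.53} ≤ 5.67) = 2(1 − Φ(2.53/√5.67)) = 2(1 − Φ(1.0625)) ≈ 0.2880

By the reflection principle for standard BM, P(τ_b ≤ t) = 2 · P(B_t ≥ b). Since B_t ~ N(0, t), P(B_t ≥ 2.53) = 1 − Φ(2.53/√t) = 1 − Φ(2.53/√5.67) = 1 − Φ(1.0625) ≈ 0.14400. Doubling: P(τ_{2.53} ≤ 5.67) ≈ 2 · 0.14400 = 0.28800 ≈ 0.2880.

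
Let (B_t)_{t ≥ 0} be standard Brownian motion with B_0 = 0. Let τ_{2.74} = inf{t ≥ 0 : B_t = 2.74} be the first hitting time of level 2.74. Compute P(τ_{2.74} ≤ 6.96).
P(τ_{2.74} ≤ 6.96) = 2(1 − Φ(2.74/√6.96)) = 2(1 − Φ(1.0386)) ≈ 0.2990

By the reflection principle for standard BM, P(τ_b ≤ t) = 2 · P(B_t ≥ b). Since B_t ~ N(0, t), P(B_t ≥ 2.74) = 1 − Φ(2.74/√t) = 1 − Φ(2.74/√6.96) = 1 − Φ(1.0386) ≈ 0.14950. Doubling: P(τ_{2.74} ≤ 6.96) ≈ 2 · 0.14950 = 0.29900 ≈ 0.2990.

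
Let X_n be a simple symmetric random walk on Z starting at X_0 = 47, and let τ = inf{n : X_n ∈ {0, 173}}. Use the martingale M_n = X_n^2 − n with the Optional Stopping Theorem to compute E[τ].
E[τ] = 5922

M_n = X_n^2 − n is a martingale (since E[X_{n+1}^2 | F_n] = X_n^2 + 1). By OST (τ has finite mean in a bounded region), E[M_τ] = E[M_0] = X_0^2 − 0 = 47^2 = 2209. Also E[M_τ] = E[X_τ^2] − E[τ]. The walk exits at 0 or 173, with P(hit 173 first) = 47/173, so E[X_τ^2] = 173^2 · 47/173 + 0 = 8131. Thus E[τ] = E[X_τ^2] − E[M_τ] = 8131 − 2209 = 5922 = 47(173 − 47) = 5922.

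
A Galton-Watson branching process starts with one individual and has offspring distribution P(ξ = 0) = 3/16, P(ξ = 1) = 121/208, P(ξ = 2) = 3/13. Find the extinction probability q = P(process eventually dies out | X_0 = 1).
q = 13/16

The pgf is f(s) = 3/16 + 121/208·s + 3/13·s². The extinction probability q is the smallest fixed point of f in [0, 1]. Setting s = f(s):
  3/13·s² + (121/208 − 1)·s + 3/16 = 0
  3/13·s² − (3/16 + 3/13)·s + 3/16 = 0
which factors as (s − 1)·(3/13·s − 3/16) = 0, giving roots s = 1 and s = (3/16)/(3/13) = 13/16.
Mean offspring μ = 121/208 + 2·3/13 = 217/208 > 1 (supercritical), so q < 1. The extinction probability is the smaller root: q = (3/16)/(3/13) = 13/16.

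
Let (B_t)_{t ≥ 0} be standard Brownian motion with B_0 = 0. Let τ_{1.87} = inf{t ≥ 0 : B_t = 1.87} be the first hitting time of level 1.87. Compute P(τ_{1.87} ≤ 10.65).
P(τ_{1.87} ≤ 10.65) = 2(1 − Φ(1.87/√10.65)) = 2(1 − Φ(0.5730)) ≈ 0.5666

By the reflection principle for standard BM, P(τ_b ≤ t) = 2 · P(B_t ≥ b). Since B_t ~ N(0, t), P(B_t ≥ 1.87) = 1 − Φ(1.87/√t) = 1 − Φ(1.87/√10.65) = 1 − Φ(0.5730) ≈ 0.28332. Doubling: P(τ_{1.87} ≤ 10.65) ≈ 2 · 0.28332 = 0.56664 ≈ 0.5666.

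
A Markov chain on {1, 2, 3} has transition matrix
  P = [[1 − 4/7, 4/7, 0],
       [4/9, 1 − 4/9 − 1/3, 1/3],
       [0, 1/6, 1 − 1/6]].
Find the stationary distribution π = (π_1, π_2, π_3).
π = (7/34, 9/34, 9/17)

This is a birth-death chain on three states, which satisfies detailed balance: π_1 · P_{12} = π_2 · P_{21} and π_2 · P_{23} = π_3 · P_{32}.
From π_1 · 4/7 = π_2 · 4/9: π_2/π_1 = (4/7)/(4/9) = 9/7.
From π_2 · 1/3 = π_3 · 1/6: π_3/π_2 = (1/3)/(1/6) = 2.
Take π_1 proportional to 1; then unnormalized π = (1, 9/7, 18/7). Normalize by dividing by the sum 34/7:
  π = (7/34, 9/34, 9/17).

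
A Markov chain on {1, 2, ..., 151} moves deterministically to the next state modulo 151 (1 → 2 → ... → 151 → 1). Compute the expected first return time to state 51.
E[T_51 | X_0 = 51] = 151

The chain cycles deterministically, so starting at state 51 it returns in exactly 151 steps. Equivalently, the stationary distribution is uniform π_j = 1/151 for every state j, so by Kac's formula E[T_51] = 1/π_51 = 151.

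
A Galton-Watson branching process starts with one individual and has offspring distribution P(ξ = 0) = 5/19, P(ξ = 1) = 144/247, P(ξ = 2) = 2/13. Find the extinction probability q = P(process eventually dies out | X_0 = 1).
q = 1

Mean offspring μ = 0·5/19 + 1·144/247 + 2·2/13 = 220/247 ≤ 1. For μ ≤ 1 with offspring not concentrated at 1, the Galton-Watson process goes extinct almost surely, so q = 1.
(Algebraic check: The pgf is f(s) = 5/19 + 144/247·s + 2/13·s². The extinction probability q is the smallest fixed point of f in [0, 1]. Setting s = f(s):
  2/13·s² + (144/247 − 1)·s + 5/19 = 0
  2/13·s² − (5/19 + 2/13)·s + 5/19 = 0
which factors as (s − 1)·(2/13·s − 5/19) = 0, giving roots s = 1 and s = (5/19)/(2/13) = 65/38. Since 65/38 ≥ 1, the smallest root in [0, 1] is s = 1.)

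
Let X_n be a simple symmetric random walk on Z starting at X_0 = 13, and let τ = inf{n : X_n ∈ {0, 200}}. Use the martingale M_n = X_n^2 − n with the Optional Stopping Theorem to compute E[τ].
E[τ] = 2431

M_n = X_n^2 − n is a martingale (since E[X_{n+1}^2 | F_n] = X_n^2 + 1). By OST (τ has finite mean in a bounded region), E[M_τ] = E[M_0] = X_0^2 − 0 = 13^2 = 169. Also E[M_τ] = E[X_τ^2] − E[τ]. The walk exits at 0 or 200, with P(hit 200 first) = 13/200, so E[X_τ^2] = 200^2 · 13/200 + 0 = 2600. Thus E[τ] = E[X_τ^2] − E[M_τ] = 2600 − 169 = 2431 = 13(200 − 13) = 2431.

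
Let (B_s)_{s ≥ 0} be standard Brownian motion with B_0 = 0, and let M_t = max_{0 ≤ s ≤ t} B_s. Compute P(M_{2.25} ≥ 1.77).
P(M_{2.25} ≥ 1.77) = 2·P(B_{2.25} ≥ 1.77) = 2(1 − Φ(1.77/√2.25)) ≈ 0.2380

By the reflection principle for Brownian motion, P(M_t ≥ a) = 2 · P(B_t ≥ a) for a ≥ 0. Since B_t ~ N(0, t), P(B_t ≥ 1.77) = 1 − Φ(1.77/√t) = 1 − Φ(1.77/√2.25) = 1 − Φ(1.1800). So
  P(M_{2.25} ≥ 1.77) = 2(1 − Φ(1.1800)) ≈ 0.2380.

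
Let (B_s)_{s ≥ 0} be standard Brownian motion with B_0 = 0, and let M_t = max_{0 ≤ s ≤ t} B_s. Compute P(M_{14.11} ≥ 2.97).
P(M_{14.11} ≥ 2.97) = 2·P(B_{14.11} ≥ 2.97) = 2(1 − Φ(2.97/√14.11)) ≈ 0.4291

By the reflection principle for Brownian motion, P(M_t ≥ a) = 2 · P(B_t ≥ a) for a ≥ 0. Since B_t ~ N(0, t), P(B_t ≥ 2.97) = 1 − Φ(2.97/√t) = 1 − Φ(2.97/√14.11) = 1 − Φ(0.7907). So
  P(M_{14.11} ≥ 2.97) = 2(1 − Φ(0.7907)) ≈ 0.4291.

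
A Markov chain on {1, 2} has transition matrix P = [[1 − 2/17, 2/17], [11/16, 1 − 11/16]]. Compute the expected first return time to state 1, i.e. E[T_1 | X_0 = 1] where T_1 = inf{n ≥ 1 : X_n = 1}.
E[T_1 | X_0 = 1] = 1/π_1 = 219/187

For an irreducible recurrent Markov chain with stationary distribution π, E[T_i | X_0 = i] = 1/π_i (Kac's formula). Here π_1 = (11/16)/(2/17 + 11/16) = (11/16)/(219/272) = 187/219, so E[T_1 | X_0 = 1] = 1/π_1 = (2/17 + 11/16)/(11/16) = (219/272)/(11/16) = 219/187.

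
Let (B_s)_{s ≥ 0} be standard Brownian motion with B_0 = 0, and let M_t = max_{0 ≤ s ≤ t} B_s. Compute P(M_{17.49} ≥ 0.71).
P(M_{17.49} ≥ 0.71) = 2·P(B_{17.49} ≥ 0.71) = 2(1 − Φ(0.71/√17.49)) ≈ 0.8652

By the reflection principle for Brownian motion, P(M_t ≥ a) = 2 · P(B_t ≥ a) for a ≥ 0. Since B_t ~ N(0, t), P(B_t ≥ 0.71) = 1 − Φ(0.71/√t) = 1 − Φ(0.71/√17.49) = 1 − Φ(0.1698). So
  P(M_{17.49} ≥ 0.71) = 2(1 − Φ(0.1698)) ≈ 0.8652.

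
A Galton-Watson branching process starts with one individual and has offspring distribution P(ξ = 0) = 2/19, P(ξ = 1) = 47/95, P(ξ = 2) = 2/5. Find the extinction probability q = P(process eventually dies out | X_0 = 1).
q = 5/19

The pgf is f(s) = 2/19 + 47/95·s + 2/5·s². The extinction probability q is the smallest fixed point of f in [0, 1]. Setting s = f(s):
  2/5·s² + (47/95 − 1)·s + 2/19 = 0
  2/5·s² − (2/19 + 2/5)·s + 2/19 = 0
which factors as (s − 1)·(2/5·s − 2/19) = 0, giving roots s = 1 and s = (2/19)/(2/5) = 5/19.
Mean offspring μ = 47/95 + 2·2/5 = 123/95 > 1 (supercritical), so q < 1. The extinction probability is the smaller root: q = (2/19)/(2/5) = 5/19.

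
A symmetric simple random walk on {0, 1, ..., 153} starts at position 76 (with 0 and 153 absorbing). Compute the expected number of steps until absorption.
E[τ | X_0 = 76] = 5852

Let v_k = E[τ | X_0 = k]. Boundary: v_0 = v_153 = 0. Recurrence: v_k = 1 + (v_{k-1} + v_{k+1})/2 for 1 ≤ k ≤ 152. The particular solution to v_k − (v_{k-1} + v_{k+1})/2 = 1 is v_k = −k^2. Adding homogeneous solution A + B k and matching boundaries gives v_k = k (153 − k). Substituting k = 76: v_76 = 76 · 77 = 5852.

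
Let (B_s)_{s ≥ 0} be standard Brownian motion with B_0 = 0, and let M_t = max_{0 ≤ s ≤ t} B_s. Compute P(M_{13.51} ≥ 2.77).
P(M_{13.51} ≥ 2.77) = 2·P(B_{13.51} ≥ 2.77) = 2(1 − Φ(2.77/√13.51)) ≈ 0.4511

By the reflection principle for Brownian motion, P(M_t ≥ a) = 2 · P(B_t ≥ a) for a ≥ 0. Since B_t ~ N(0, t), P(B_t ≥ 2.77) = 1 − Φ(2.77/√t) = 1 − Φ(2.77/√13.51) = 1 − Φ(0.7536). So
  P(M_{13.51} ≥ 2.77) = 2(1 − Φ(0.7536)) ≈ 0.4511.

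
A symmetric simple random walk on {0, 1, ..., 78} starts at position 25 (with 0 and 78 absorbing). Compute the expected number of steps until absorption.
E[τ | X_0 = 25] = 1325

Let v_k = E[τ | X_0 = k]. Boundary: v_0 = v_78 = 0. Recurrence: v_k = 1 + (v_{k-1} + v_{k+1})/2 for 1 ≤ k ≤ 77. The particular solution to v_k − (v_{k-1} + v_{k+1})/2 = 1 is v_k = −k^2. Adding homogeneous solution A + B k and matching boundaries gives v_k = k (78 − k). Substituting k = 25: v_25 = 25 · 53 = 1325.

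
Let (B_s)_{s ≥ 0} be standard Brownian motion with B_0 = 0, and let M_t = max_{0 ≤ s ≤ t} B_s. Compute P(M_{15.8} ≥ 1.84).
P(M_{15.8} ≥ 1.84) = 2·P(B_{15.8} ≥ 1.84) = 2(1 − Φ(1.84/√15.8)) ≈ 0.6434

By the reflection principle for Brownian motion, P(M_t ≥ a) = 2 · P(B_t ≥ a) for a ≥ 0. Since B_t ~ N(0, t), P(B_t ≥ 1.84) = 1 − Φ(1.84/√t) = 1 − Φ(1.84/√15.8) = 1 − Φ(0.4629). So
  P(M_{15.8} ≥ 1.84) = 2(1 − Φ(0.4629)) ≈ 0.6434.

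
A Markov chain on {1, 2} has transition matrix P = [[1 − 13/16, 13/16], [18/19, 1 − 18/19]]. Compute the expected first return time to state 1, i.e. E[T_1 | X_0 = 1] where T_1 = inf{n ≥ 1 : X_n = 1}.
E[T_1 | X_0 = 1] = 1/π_1 = 535/288

For an irreducible recurrent Markov chain with stationary distribution π, E[T_i | X_0 = i] = 1/π_i (Kac's formula). Here π_1 = (18/19)/(13/16 + 18/19) = (18/19)/(535/304) = 288/535, so E[T_1 | X_0 = 1] = 1/π_1 = (13/16 + 18/19)/(18/19) = (535/304)/(18/19) = 535/288.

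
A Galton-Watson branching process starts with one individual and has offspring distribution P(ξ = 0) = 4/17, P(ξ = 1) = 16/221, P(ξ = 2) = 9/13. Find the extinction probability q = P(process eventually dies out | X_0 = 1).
q = 52/153

The pgf is f(s) = 4/17 + 16/221·s + 9/13·s². The extinction probability q is the smallest fixed point of f in [0, 1]. Setting s = f(s):
  9/13·s² + (16/221 − 1)·s + 4/17 = 0
  9/13·s² − (4/17 + 9/13)·s + 4/17 = 0
which factors as (s − 1)·(9/13·s − 4/17) = 0, giving roots s = 1 and s = (4/17)/(9/13) = 52/153.
Mean offspring μ = 16/221 + 2·9/13 = 322/221 > 1 (supercritical), so q < 1. The extinction probability is the smaller root: q = (4/17)/(9/13) = 52/153.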